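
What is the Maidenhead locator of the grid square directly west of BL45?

BL35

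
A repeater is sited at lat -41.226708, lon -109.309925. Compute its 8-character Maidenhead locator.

Offset from 180°W / 90°S: lon 70.69007°, lat 48.77329°.
Field: 70.69007/20 → 3 → D, 48.77329/10 → 4 → E; chars DE.
Square: 10.69007/2 → 5, 8.77329/1 → 8; chars 58.
Subsquare: 0.69007/0.0833333 → 8 → i, 0.77329/0.0416667 → 18 → s; chars is.
Extended square: 0.02341/0.00833333 → 2, 0.02329/0.00416667 → 5; chars 25.

DE58is25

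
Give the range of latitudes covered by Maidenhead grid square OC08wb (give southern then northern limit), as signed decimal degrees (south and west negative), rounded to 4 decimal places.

-61.9583, -61.9167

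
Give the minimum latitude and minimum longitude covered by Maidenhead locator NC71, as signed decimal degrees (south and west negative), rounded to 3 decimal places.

Field N=13, C=2: +13·20° lon, +2·10° lat → SW at lon 80°, lat -70°.
Square 7, 1: +7·2° lon, +1·1° lat → SW at lon 94°, lat -69°.
latitude -69.000, longitude 94.000.

-69.000, 94.000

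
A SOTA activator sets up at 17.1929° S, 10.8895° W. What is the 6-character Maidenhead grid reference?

IH42nt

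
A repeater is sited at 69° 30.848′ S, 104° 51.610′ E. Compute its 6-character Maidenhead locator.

OC20kl

Shift to the Maidenhead origin (180°W, 90°S): lon 284.8602, lat 20.4859.
Field: 284.8602/20 → 14 → O, 20.4859/10 → 2 → C; chars OC.
Square: 4.8602/2 → 2, 0.4859/1 → 0; chars 20.
Subsquare: 0.8602/0.0833333 → 10 → k, 0.4859/0.0416667 → 11 → l; chars kl.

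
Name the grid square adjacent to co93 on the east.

DO03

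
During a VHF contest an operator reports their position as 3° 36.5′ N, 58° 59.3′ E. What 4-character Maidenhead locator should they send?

LJ93

Shift to the Maidenhead origin (180°W, 90°S): lon 238.99, lat 93.61.
Field: lon ⌊238.99/20⌋ = 11 → L; lat ⌊93.61/10⌋ = 9 → J.
Square: lon ⌊18.99/2⌋ = 9; lat ⌊3.61/1⌋ = 3.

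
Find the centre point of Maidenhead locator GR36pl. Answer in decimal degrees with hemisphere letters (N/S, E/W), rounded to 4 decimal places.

86.4792° N, 52.7083° W

Field G=6, R=17: +6·20° lon, +17·10° lat → SW at lon -60°, lat 80°.
Square 3, 6: +3·2° lon, +6·1° lat → SW at lon -54°, lat 86°.
Subsquare p=15, l=11: +15·0.0833333° lon, +11·0.0416667° lat → SW at lon -52.75°, lat 86.4583°.
Cell spans 0.0833333° lon × 0.0416667° lat. Centre is SW corner plus half of each.
latitude 86.4792° N, longitude 52.7083° W.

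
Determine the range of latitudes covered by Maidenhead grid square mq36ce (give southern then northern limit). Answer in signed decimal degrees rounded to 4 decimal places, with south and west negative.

76.1667, 76.2083

Field M=12, Q=16: +12·20° lon, +16·10° lat → SW at lon 60°, lat 70°.
Square 3, 6: +3·2° lon, +6·1° lat → SW at lon 66°, lat 76°.
Subsquare c=2, e=4: +2·0.0833333° lon, +4·0.0416667° lat → SW at lon 66.1667°, lat 76.1667°.
Cell spans 0.0833333° lon × 0.0416667° lat.
south 76.1667, north 76.2083.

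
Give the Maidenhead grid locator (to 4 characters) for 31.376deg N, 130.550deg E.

PM51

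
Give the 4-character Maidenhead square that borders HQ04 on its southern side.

HQ03

Latitude square 4; −1 → 3.
The longitude characters are unchanged.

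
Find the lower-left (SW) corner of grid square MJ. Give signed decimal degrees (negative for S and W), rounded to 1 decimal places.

Field M=12, J=9: +12·20° lon, +9·10° lat → SW at lon 60°, lat 0°.
latitude 0.0, longitude 60.0.

0.0, 60.0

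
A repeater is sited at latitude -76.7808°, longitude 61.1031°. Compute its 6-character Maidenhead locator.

Add 180° to longitude and 90° to latitude: 241.1031, 13.2192.
Field: 241.1031/20 → 12 → M, 13.2192/10 → 1 → B; chars MB.
Square: 1.1031/2 → 0, 3.2192/1 → 3; chars 03.
Subsquare: 1.1031/0.0833333 → 13 → n, 0.2192/0.0416667 → 5 → f; chars nf.

MB03nf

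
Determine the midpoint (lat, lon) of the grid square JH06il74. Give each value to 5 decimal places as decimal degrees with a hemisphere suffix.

Field J=9, H=7: +9·20° lon, +7·10° lat → SW at lon 0°, lat -20°.
Square 0, 6: +0·2° lon, +6·1° lat → SW at lon 0°, lat -14°.
Subsquare i=8, l=11: +8·0.0833333° lon, +11·0.0416667° lat → SW at lon 0.666667°, lat -13.5417°.
Extended square 7, 4: +7·0.00833333° lon, +4·0.00416667° lat → SW at lon 0.725°, lat -13.525°.
Cell spans 0.00833333° lon × 0.00416667° lat. Centre is SW corner plus half of each.
latitude 13.52292° S, longitude 0.72917° E.

13.52292° S, 0.72917° E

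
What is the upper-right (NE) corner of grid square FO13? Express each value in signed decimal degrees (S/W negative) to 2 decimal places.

54.00, -76.00

Field F=5, O=14: +5·20° lon, +14·10° lat → SW at lon -80°, lat 50°.
Square 1, 3: +1·2° lon, +3·1° lat → SW at lon -78°, lat 53°.
Cell spans 2° lon × 1° lat. NE corner is SW corner plus one full cell.
latitude 54.00, longitude -76.00.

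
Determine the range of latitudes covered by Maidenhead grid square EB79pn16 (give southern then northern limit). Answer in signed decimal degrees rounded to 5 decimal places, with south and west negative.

-70.43333, -70.42917

Field E=4, B=1: +4·20° lon, +1·10° lat → SW at lon -100°, lat -80°.
Square 7, 9: +7·2° lon, +9·1° lat → SW at lon -86°, lat -71°.
Subsquare p=15, n=13: +15·0.0833333° lon, +13·0.0416667° lat → SW at lon -84.75°, lat -70.4583°.
Extended square 1, 6: +1·0.00833333° lon, +6·0.00416667° lat → SW at lon -84.7417°, lat -70.4333°.
Cell spans 0.00833333° lon × 0.00416667° lat.
south -70.43333, north -70.42917.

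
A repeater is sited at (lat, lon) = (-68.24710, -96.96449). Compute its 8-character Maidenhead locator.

Offset from 180°W / 90°S: lon 83.03551°, lat 21.75290°.
Field: lon ⌊83.03551/20⌋ = 4 → E; lat ⌊21.75290/10⌋ = 2 → C.
Square: lon ⌊3.03551/2⌋ = 1; lat ⌊1.75290/1⌋ = 1.
Subsquare: lon ⌊1.03551/0.0833333⌋ = 12 → m; lat ⌊0.75290/0.0416667⌋ = 18 → s.
Extended square: lon ⌊0.03551/0.00833333⌋ = 4; lat ⌊0.00290/0.00416667⌋ = 0.

EC11ms40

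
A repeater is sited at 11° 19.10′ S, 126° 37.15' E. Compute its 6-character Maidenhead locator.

PH38hq

Shift to the Maidenhead origin (180°W, 90°S): lon 306.6192, lat 78.6817.
Field: 306.6192/20 → 15 → P, 78.6817/10 → 7 → H; chars PH.
Square: 6.6192/2 → 3, 8.6817/1 → 8; chars 38.
Subsquare: 0.6192/0.0833333 → 7 → h, 0.6817/0.0416667 → 16 → q; chars hq.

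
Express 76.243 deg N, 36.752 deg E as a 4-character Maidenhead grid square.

KQ86

Shift to the Maidenhead origin (180°W, 90°S): lon 216.75, lat 166.24.
Field (20°×10°, letters A–R): lon ⌊216.75/20⌋ = 10 → K; lat ⌊166.24/10⌋ = 16 → Q.
Square (2°×1°, digits 0–9): lon ⌊16.75/2⌋ = 8; lat ⌊6.24/1⌋ = 6.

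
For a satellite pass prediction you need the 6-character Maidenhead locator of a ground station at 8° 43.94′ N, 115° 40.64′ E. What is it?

OJ78ur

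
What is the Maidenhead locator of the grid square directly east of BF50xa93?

Longitude extended square 9; +1 → 10, wraps to 0, carry into subsquare.
Longitude subsquare x = 23; +1 → 24, wraps to 0 = a, carry into square.
Longitude square 5; +1 → 6.
The latitude characters are unchanged.

BF60aa03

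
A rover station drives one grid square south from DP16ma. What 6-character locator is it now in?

DP15mx

Latitude subsquare a = 0; −1 → -1, wraps to 23 = x, carry into square.
Latitude square 6; −1 → 5.
The longitude characters are unchanged.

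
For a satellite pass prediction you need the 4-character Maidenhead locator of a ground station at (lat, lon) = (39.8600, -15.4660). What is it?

IM29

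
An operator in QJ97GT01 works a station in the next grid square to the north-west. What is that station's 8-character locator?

QJ97ft92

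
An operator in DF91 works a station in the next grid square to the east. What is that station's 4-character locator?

Longitude square 9; +1 → 10, wraps to 0, carry into field.
Longitude field D = 3; +1 → 4 = E.
The latitude characters are unchanged.

EF01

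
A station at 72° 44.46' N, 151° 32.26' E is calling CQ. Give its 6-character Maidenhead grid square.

QQ52sr

Shift to the Maidenhead origin (180°W, 90°S): lon 331.5377, lat 162.7410.
Field (20°×10°, letters A–R): 331.5377/20 → 16 → Q, 162.7410/10 → 16 → Q; chars QQ.
Square (2°×1°, digits 0–9): 11.5377/2 → 5, 2.7410/1 → 2; chars 52.
Subsquare (5′×2.5′, letters a–x): 1.5377/0.0833333 → 18 → s, 0.7410/0.0416667 → 17 → r; chars sr.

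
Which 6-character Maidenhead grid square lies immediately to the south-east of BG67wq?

BG67xp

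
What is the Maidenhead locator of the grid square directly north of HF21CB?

HF21cc

Latitude subsquare b = 1; +1 → 2 = c.
The longitude characters are unchanged.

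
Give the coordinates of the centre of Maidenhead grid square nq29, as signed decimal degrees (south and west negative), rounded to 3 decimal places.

Field N=13, Q=16: +13·20° lon, +16·10° lat → SW at lon 80°, lat 70°.
Square 2, 9: +2·2° lon, +9·1° lat → SW at lon 84°, lat 79°.
Cell spans 2° lon × 1° lat. Centre is SW corner plus half of each.
latitude 79.500, longitude 85.000.

79.500, 85.000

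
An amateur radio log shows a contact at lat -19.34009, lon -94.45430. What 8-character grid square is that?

EH20sp58

Offset from 180°W / 90°S: lon 85.54570°, lat 70.65991°.
Field: lon ⌊85.54570/20⌋ = 4 → E; lat ⌊70.65991/10⌋ = 7 → H.
Square: lon ⌊5.54570/2⌋ = 2; lat ⌊0.65991/1⌋ = 0.
Subsquare: lon ⌊1.54570/0.0833333⌋ = 18 → s; lat ⌊0.65991/0.0416667⌋ = 15 → p.
Extended square: lon ⌊0.04570/0.00833333⌋ = 5; lat ⌊0.03491/0.00416667⌋ = 8.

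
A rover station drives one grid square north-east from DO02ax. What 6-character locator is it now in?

DO03ba

Longitude subsquare a = 0; +1 → 1 = b.
Latitude subsquare x = 23; +1 → 24, wraps to 0 = a, carry into square.
Latitude square 2; +1 → 3.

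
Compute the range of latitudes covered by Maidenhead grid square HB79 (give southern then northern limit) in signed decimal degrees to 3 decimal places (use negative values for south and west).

Field H=7, B=1: +7·20° lon, +1·10° lat → SW at lon -40°, lat -80°.
Square 7, 9: +7·2° lon, +9·1° lat → SW at lon -26°, lat -71°.
Cell spans 2° lon × 1° lat.
south -71.000, north -70.000.

-71.000, -70.000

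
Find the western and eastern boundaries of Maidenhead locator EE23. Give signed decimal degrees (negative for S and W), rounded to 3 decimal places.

-96.000, -94.000

Field E=4, E=4: +4·20° lon, +4·10° lat → SW at lon -100°, lat -50°.
Square 2, 3: +2·2° lon, +3·1° lat → SW at lon -96°, lat -47°.
Cell spans 2° lon × 1° lat.
west -96.000, east -94.000.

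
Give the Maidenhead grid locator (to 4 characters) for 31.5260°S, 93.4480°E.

Offset from 180°W / 90°S: lon 273.45°, lat 58.47°.
Field: lon ⌊273.45/20⌋ = 13 → N; lat ⌊58.47/10⌋ = 5 → F.
Square: lon ⌊13.45/2⌋ = 6; lat ⌊8.47/1⌋ = 8.

NF68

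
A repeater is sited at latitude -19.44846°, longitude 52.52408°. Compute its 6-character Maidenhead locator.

Add 180° to longitude and 90° to latitude: 232.5241, 70.5515.
Field: 232.5241/20 → 11 → L, 70.5515/10 → 7 → H; chars LH.
Square: 12.5241/2 → 6, 0.5515/1 → 0; chars 60.
Subsquare: 0.5241/0.0833333 → 6 → g, 0.5515/0.0416667 → 13 → n; chars gn.

LH60gn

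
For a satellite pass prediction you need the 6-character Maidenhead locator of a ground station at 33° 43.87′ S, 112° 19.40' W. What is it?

DF36ug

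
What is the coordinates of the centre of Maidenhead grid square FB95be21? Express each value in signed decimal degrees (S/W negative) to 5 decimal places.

-74.82708, -61.89583

Field F=5, B=1: +5·20° lon, +1·10° lat → SW at lon -80°, lat -80°.
Square 9, 5: +9·2° lon, +5·1° lat → SW at lon -62°, lat -75°.
Subsquare b=1, e=4: +1·0.0833333° lon, +4·0.0416667° lat → SW at lon -61.9167°, lat -74.8333°.
Extended square 2, 1: +2·0.00833333° lon, +1·0.00416667° lat → SW at lon -61.9°, lat -74.8292°.
Cell spans 0.00833333° lon × 0.00416667° lat. Centre is SW corner plus half of each.
latitude -74.82708, longitude -61.89583.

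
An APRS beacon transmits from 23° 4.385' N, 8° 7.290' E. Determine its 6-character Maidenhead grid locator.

Add 180° to longitude and 90° to latitude: 188.1215, 113.0731.
Field: 188.1215/20 → 9 → J, 113.0731/10 → 11 → L; chars JL.
Square: 8.1215/2 → 4, 3.0731/1 → 3; chars 43.
Subsquare: 0.1215/0.0833333 → 1 → b, 0.0731/0.0416667 → 1 → b; chars bb.

JL43bb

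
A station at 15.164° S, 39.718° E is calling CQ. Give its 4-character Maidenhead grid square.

Add 180° to longitude and 90° to latitude: 219.72, 74.84.
Field: lon ⌊219.72/20⌋ = 10 → K; lat ⌊74.84/10⌋ = 7 → H.
Square: lon ⌊19.72/2⌋ = 9; lat ⌊4.84/1⌋ = 4.

KH94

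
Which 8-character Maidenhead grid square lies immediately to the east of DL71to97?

DL71uo07

Longitude extended square 9; +1 → 10, wraps to 0, carry into subsquare.
Longitude subsquare t = 19; +1 → 20 = u.
The latitude characters are unchanged.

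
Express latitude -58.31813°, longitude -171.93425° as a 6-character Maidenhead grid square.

AD41aq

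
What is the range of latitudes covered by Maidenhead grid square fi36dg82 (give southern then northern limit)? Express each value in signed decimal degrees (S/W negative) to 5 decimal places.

-3.74167, -3.73750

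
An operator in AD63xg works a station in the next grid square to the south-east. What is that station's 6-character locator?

AD73af

Longitude subsquare x = 23; +1 → 24, wraps to 0 = a, carry into square.
Longitude square 6; +1 → 7.
Latitude subsquare g = 6; −1 → 5 = f.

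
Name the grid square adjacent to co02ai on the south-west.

BO92xh

Longitude subsquare a = 0; −1 → -1, wraps to 23 = x, carry into square.
Longitude square 0; −1 → -1, wraps to 9, carry into field.
Longitude field C = 2; −1 → 1 = B.
Latitude subsquare i = 8; −1 → 7 = h.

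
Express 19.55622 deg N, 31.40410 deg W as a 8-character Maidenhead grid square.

Add 180° to longitude and 90° to latitude: 148.59590, 109.55622.
Field (20°×10°, letters A–R): 148.59590/20 → 7 → H, 109.55622/10 → 10 → K; chars HK.
Square (2°×1°, digits 0–9): 8.59590/2 → 4, 9.55622/1 → 9; chars 49.
Subsquare (5′×2.5′, letters a–x): 0.59590/0.0833333 → 7 → h, 0.55622/0.0416667 → 13 → n; chars hn.
Extended square (30″×15″, digits 0–9): 0.01257/0.00833333 → 1, 0.01455/0.00416667 → 3; chars 13.

HK49hn13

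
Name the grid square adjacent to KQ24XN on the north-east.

KQ34ao

Longitude subsquare x = 23; +1 → 24, wraps to 0 = a, carry into square.
Longitude square 2; +1 → 3.
Latitude subsquare n = 13; +1 → 14 = o.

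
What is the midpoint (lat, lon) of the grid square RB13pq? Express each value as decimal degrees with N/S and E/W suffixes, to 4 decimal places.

Field R=17, B=1: +17·20° lon, +1·10° lat → SW at lon 160°, lat -80°.
Square 1, 3: +1·2° lon, +3·1° lat → SW at lon 162°, lat -77°.
Subsquare p=15, q=16: +15·0.0833333° lon, +16·0.0416667° lat → SW at lon 163.25°, lat -76.3333°.
Cell spans 0.0833333° lon × 0.0416667° lat. Centre is SW corner plus half of each.
latitude 76.3125° S, longitude 163.2917° E.

76.3125° S, 163.2917° E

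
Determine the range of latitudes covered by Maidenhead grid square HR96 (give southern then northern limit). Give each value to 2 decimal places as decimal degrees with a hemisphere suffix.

Field H=7, R=17: +7·20° lon, +17·10° lat → SW at lon -40°, lat 80°.
Square 9, 6: +9·2° lon, +6·1° lat → SW at lon -22°, lat 86°.
Cell spans 2° lon × 1° lat.
south 86.00° N, north 87.00° N.

86.00° N, 87.00° N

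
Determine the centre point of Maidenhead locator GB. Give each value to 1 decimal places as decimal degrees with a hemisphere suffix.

Field G=6, B=1: +6·20° lon, +1·10° lat → SW at lon -60°, lat -80°.
Cell spans 20° lon × 10° lat. Centre is SW corner plus half of each.
latitude 75.0° S, longitude 50.0° W.

75.0° S, 50.0° W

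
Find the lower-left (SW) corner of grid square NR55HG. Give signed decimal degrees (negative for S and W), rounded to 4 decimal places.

Field N=13, R=17: +13·20° lon, +17·10° lat → SW at lon 80°, lat 80°.
Square 5, 5: +5·2° lon, +5·1° lat → SW at lon 90°, lat 85°.
Subsquare h=7, g=6: +7·0.0833333° lon, +6·0.0416667° lat → SW at lon 90.5833°, lat 85.25°.
latitude 85.2500, longitude 90.5833.

85.2500, 90.5833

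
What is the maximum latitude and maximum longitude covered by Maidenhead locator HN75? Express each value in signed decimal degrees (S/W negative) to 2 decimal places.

46.00, -24.00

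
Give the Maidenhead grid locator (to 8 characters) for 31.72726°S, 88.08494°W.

Add 180° to longitude and 90° to latitude: 91.91506, 58.27274.
Field: lon ⌊91.91506/20⌋ = 4 → E; lat ⌊58.27274/10⌋ = 5 → F.
Square: lon ⌊11.91506/2⌋ = 5; lat ⌊8.27274/1⌋ = 8.
Subsquare: lon ⌊1.91506/0.0833333⌋ = 22 → w; lat ⌊0.27274/0.0416667⌋ = 6 → g.
Extended square: lon ⌊0.08173/0.00833333⌋ = 9; lat ⌊0.02274/0.00416667⌋ = 5.

EF58wg95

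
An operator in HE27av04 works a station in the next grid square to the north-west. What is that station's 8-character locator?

HE17xv95

Longitude extended square 0; −1 → -1, wraps to 9, carry into subsquare.
Longitude subsquare a = 0; −1 → -1, wraps to 23 = x, carry into square.
Longitude square 2; −1 → 1.
Latitude extended square 4; +1 → 5.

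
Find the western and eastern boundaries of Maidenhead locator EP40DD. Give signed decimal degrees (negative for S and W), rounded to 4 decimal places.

Field E=4, P=15: +4·20° lon, +15·10° lat → SW at lon -100°, lat 60°.
Square 4, 0: +4·2° lon, +0·1° lat → SW at lon -92°, lat 60°.
Subsquare d=3, d=3: +3·0.0833333° lon, +3·0.0416667° lat → SW at lon -91.75°, lat 60.125°.
Cell spans 0.0833333° lon × 0.0416667° lat.
west -91.7500, east -91.6667.

-91.7500, -91.6667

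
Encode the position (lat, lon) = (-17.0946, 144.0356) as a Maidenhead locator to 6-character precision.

QH22av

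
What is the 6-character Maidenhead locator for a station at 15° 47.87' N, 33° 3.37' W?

HK35lt

Add 180° to longitude and 90° to latitude: 146.9438, 105.7978.
Field: 146.9438/20 → 7 → H, 105.7978/10 → 10 → K; chars HK.
Square: 6.9438/2 → 3, 5.7978/1 → 5; chars 35.
Subsquare: 0.9438/0.0833333 → 11 → l, 0.7978/0.0416667 → 19 → t; chars lt.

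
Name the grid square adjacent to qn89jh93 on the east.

QN89kh03

Longitude extended square 9; +1 → 10, wraps to 0, carry into subsquare.
Longitude subsquare j = 9; +1 → 10 = k.
The latitude characters are unchanged.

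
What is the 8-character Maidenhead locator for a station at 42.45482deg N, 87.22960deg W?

EN62jk29

Add 180° to longitude and 90° to latitude: 92.77040, 132.45482.
Field: lon ⌊92.77040/20⌋ = 4 → E; lat ⌊132.45482/10⌋ = 13 → N.
Square: lon ⌊12.77040/2⌋ = 6; lat ⌊2.45482/1⌋ = 2.
Subsquare: lon ⌊0.77040/0.0833333⌋ = 9 → j; lat ⌊0.45482/0.0416667⌋ = 10 → k.
Extended square: lon ⌊0.02040/0.00833333⌋ = 2; lat ⌊0.03815/0.00416667⌋ = 9.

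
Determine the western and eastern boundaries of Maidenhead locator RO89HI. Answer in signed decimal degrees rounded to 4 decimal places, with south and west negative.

Field R=17, O=14: +17·20° lon, +14·10° lat → SW at lon 160°, lat 50°.
Square 8, 9: +8·2° lon, +9·1° lat → SW at lon 176°, lat 59°.
Subsquare h=7, i=8: +7·0.0833333° lon, +8·0.0416667° lat → SW at lon 176.583°, lat 59.3333°.
Cell spans 0.0833333° lon × 0.0416667° lat.
west 176.5833, east 176.6667.

176.5833, 176.6667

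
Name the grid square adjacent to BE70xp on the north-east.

BE80aq

Longitude subsquare x = 23; +1 → 24, wraps to 0 = a, carry into square.
Longitude square 7; +1 → 8.
Latitude subsquare p = 15; +1 → 16 = q.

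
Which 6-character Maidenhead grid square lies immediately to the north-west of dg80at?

DG70xu

Longitude subsquare a = 0; −1 → -1, wraps to 23 = x, carry into square.
Longitude square 8; −1 → 7.
Latitude subsquare t = 19; +1 → 20 = u.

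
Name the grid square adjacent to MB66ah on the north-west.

Longitude subsquare a = 0; −1 → -1, wraps to 23 = x, carry into square.
Longitude square 6; −1 → 5.
Latitude subsquare h = 7; +1 → 8 = i.

MB56xi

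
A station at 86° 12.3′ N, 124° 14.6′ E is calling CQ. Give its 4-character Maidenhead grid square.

Shift to the Maidenhead origin (180°W, 90°S): lon 304.24, lat 176.20.
Field: lon ⌊304.24/20⌋ = 15 → P; lat ⌊176.20/10⌋ = 17 → R.
Square: lon ⌊4.24/2⌋ = 2; lat ⌊6.20/1⌋ = 6.

PR26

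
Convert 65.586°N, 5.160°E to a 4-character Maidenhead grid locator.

JP25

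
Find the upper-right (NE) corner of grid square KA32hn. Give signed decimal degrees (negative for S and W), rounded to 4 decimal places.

Field K=10, A=0: +10·20° lon, +0·10° lat → SW at lon 20°, lat -90°.
Square 3, 2: +3·2° lon, +2·1° lat → SW at lon 26°, lat -88°.
Subsquare h=7, n=13: +7·0.0833333° lon, +13·0.0416667° lat → SW at lon 26.5833°, lat -87.4583°.
Cell spans 0.0833333° lon × 0.0416667° lat. NE corner is SW corner plus one full cell.
latitude -87.4167, longitude 26.6667.

-87.4167, 26.6667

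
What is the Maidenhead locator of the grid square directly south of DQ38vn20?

DQ38vm29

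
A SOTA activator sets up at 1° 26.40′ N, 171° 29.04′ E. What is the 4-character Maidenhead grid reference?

RJ51

Offset from 180°W / 90°S: lon 351.48°, lat 91.44°.
Field: 351.48/20 → 17 → R, 91.44/10 → 9 → J; chars RJ.
Square: 11.48/2 → 5, 1.44/1 → 1; chars 51.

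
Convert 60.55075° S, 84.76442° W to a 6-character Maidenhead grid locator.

Shift to the Maidenhead origin (180°W, 90°S): lon 95.2356, lat 29.4492.
Field: 95.2356/20 → 4 → E, 29.4492/10 → 2 → C; chars EC.
Square: 15.2356/2 → 7, 9.4492/1 → 9; chars 79.
Subsquare: 1.2356/0.0833333 → 14 → o, 0.4492/0.0416667 → 10 → k; chars ok.

EC79ok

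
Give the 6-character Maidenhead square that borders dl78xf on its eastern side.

Longitude subsquare x = 23; +1 → 24, wraps to 0 = a, carry into square.
Longitude square 7; +1 → 8.
The latitude characters are unchanged.

DL88af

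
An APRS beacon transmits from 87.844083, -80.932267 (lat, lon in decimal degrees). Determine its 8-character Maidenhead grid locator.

ER97mu82

Offset from 180°W / 90°S: lon 99.06773°, lat 177.84408°.
Field: lon ⌊99.06773/20⌋ = 4 → E; lat ⌊177.84408/10⌋ = 17 → R.
Square: lon ⌊19.06773/2⌋ = 9; lat ⌊7.84408/1⌋ = 7.
Subsquare: lon ⌊1.06773/0.0833333⌋ = 12 → m; lat ⌊0.84408/0.0416667⌋ = 20 → u.
Extended square: lon ⌊0.06773/0.00833333⌋ = 8; lat ⌊0.01075/0.00416667⌋ = 2.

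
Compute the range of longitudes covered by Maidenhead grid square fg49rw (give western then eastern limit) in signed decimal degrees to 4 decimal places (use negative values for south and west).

-70.5833, -70.5000

Field F=5, G=6: +5·20° lon, +6·10° lat → SW at lon -80°, lat -30°.
Square 4, 9: +4·2° lon, +9·1° lat → SW at lon -72°, lat -21°.
Subsquare r=17, w=22: +17·0.0833333° lon, +22·0.0416667° lat → SW at lon -70.5833°, lat -20.0833°.
Cell spans 0.0833333° lon × 0.0416667° lat.
west -70.5833, east -70.5000.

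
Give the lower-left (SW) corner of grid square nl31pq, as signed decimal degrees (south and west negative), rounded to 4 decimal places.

Field N=13, L=11: +13·20° lon, +11·10° lat → SW at lon 80°, lat 20°.
Square 3, 1: +3·2° lon, +1·1° lat → SW at lon 86°, lat 21°.
Subsquare p=15, q=16: +15·0.0833333° lon, +16·0.0416667° lat → SW at lon 87.25°, lat 21.6667°.
latitude 21.6667, longitude 87.2500.

21.6667, 87.2500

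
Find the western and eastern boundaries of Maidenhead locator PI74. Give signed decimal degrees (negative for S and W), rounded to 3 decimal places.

134.000, 136.000

Field P=15, I=8: +15·20° lon, +8·10° lat → SW at lon 120°, lat -10°.
Square 7, 4: +7·2° lon, +4·1° lat → SW at lon 134°, lat -6°.
Cell spans 2° lon × 1° lat.
west 134.000, east 136.000.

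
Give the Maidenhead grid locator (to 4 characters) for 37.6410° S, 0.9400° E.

JF02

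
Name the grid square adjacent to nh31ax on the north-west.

NH22xa

Longitude subsquare a = 0; −1 → -1, wraps to 23 = x, carry into square.
Longitude square 3; −1 → 2.
Latitude subsquare x = 23; +1 → 24, wraps to 0 = a, carry into square.
Latitude square 1; +1 → 2.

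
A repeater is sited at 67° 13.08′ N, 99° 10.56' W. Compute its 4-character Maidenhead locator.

EP07

Offset from 180°W / 90°S: lon 80.82°, lat 157.22°.
Field: 80.82/20 → 4 → E, 157.22/10 → 15 → P; chars EP.
Square: 0.82/2 → 0, 7.22/1 → 7; chars 07.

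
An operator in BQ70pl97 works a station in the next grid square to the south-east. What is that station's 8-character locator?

BQ70ql06

Longitude extended square 9; +1 → 10, wraps to 0, carry into subsquare.
Longitude subsquare p = 15; +1 → 16 = q.
Latitude extended square 7; −1 → 6.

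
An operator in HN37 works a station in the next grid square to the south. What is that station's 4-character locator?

HN36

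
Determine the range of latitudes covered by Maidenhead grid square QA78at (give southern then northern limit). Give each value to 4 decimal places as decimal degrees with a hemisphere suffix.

Field Q=16, A=0: +16·20° lon, +0·10° lat → SW at lon 140°, lat -90°.
Square 7, 8: +7·2° lon, +8·1° lat → SW at lon 154°, lat -82°.
Subsquare a=0, t=19: +0·0.0833333° lon, +19·0.0416667° lat → SW at lon 154°, lat -81.2083°.
Cell spans 0.0833333° lon × 0.0416667° lat.
south 81.2083° S, north 81.1667° S.

81.2083° S, 81.1667° S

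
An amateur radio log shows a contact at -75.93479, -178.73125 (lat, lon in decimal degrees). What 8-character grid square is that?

AB04pb25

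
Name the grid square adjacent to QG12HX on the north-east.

Longitude subsquare h = 7; +1 → 8 = i.
Latitude subsquare x = 23; +1 → 24, wraps to 0 = a, carry into square.
Latitude square 2; +1 → 3.

QG13ia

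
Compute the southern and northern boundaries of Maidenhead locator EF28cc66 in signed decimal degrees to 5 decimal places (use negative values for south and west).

-31.89167, -31.88750

Field E=4, F=5: +4·20° lon, +5·10° lat → SW at lon -100°, lat -40°.
Square 2, 8: +2·2° lon, +8·1° lat → SW at lon -96°, lat -32°.
Subsquare c=2, c=2: +2·0.0833333° lon, +2·0.0416667° lat → SW at lon -95.8333°, lat -31.9167°.
Extended square 6, 6: +6·0.00833333° lon, +6·0.00416667° lat → SW at lon -95.7833°, lat -31.8917°.
Cell spans 0.00833333° lon × 0.00416667° lat.
south -31.89167, north -31.88750.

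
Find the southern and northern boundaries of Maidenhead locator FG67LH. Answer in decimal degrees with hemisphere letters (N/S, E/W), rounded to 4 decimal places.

Field F=5, G=6: +5·20° lon, +6·10° lat → SW at lon -80°, lat -30°.
Square 6, 7: +6·2° lon, +7·1° lat → SW at lon -68°, lat -23°.
Subsquare l=11, h=7: +11·0.0833333° lon, +7·0.0416667° lat → SW at lon -67.0833°, lat -22.7083°.
Cell spans 0.0833333° lon × 0.0416667° lat.
south 22.7083° S, north 22.6667° S.

22.7083° S, 22.6667° S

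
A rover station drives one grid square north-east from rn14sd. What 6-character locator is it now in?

RN14te

Longitude subsquare s = 18; +1 → 19 = t.
Latitude subsquare d = 3; +1 → 4 = e.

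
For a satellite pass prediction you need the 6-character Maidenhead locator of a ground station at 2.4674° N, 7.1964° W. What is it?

Shift to the Maidenhead origin (180°W, 90°S): lon 172.8036, lat 92.4674.
Field: lon ⌊172.8036/20⌋ = 8 → I; lat ⌊92.4674/10⌋ = 9 → J.
Square: lon ⌊12.8036/2⌋ = 6; lat ⌊2.4674/1⌋ = 2.
Subsquare: lon ⌊0.8036/0.0833333⌋ = 9 → j; lat ⌊0.4674/0.0416667⌋ = 11 → l.

IJ62jl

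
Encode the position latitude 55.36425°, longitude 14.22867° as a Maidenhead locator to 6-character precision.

Shift to the Maidenhead origin (180°W, 90°S): lon 194.2287, lat 145.3642.
Field (20°×10°, letters A–R): 194.2287/20 → 9 → J, 145.3642/10 → 14 → O; chars JO.
Square (2°×1°, digits 0–9): 14.2287/2 → 7, 5.3642/1 → 5; chars 75.
Subsquare (5′×2.5′, letters a–x): 0.2287/0.0833333 → 2 → c, 0.3642/0.0416667 → 8 → i; chars ci.

JO75ci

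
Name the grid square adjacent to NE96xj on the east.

OE06aj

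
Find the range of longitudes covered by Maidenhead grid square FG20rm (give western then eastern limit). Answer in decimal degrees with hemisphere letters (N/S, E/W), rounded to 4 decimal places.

Field F=5, G=6: +5·20° lon, +6·10° lat → SW at lon -80°, lat -30°.
Square 2, 0: +2·2° lon, +0·1° lat → SW at lon -76°, lat -30°.
Subsquare r=17, m=12: +17·0.0833333° lon, +12·0.0416667° lat → SW at lon -74.5833°, lat -29.5°.
Cell spans 0.0833333° lon × 0.0416667° lat.
west 74.5833° W, east 74.5000° W.

74.5833° W, 74.5000° W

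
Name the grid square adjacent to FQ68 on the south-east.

FQ77

Longitude square 6; +1 → 7.
Latitude square 8; −1 → 7.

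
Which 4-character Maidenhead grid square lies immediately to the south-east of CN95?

DN04

Longitude square 9; +1 → 10, wraps to 0, carry into field.
Longitude field C = 2; +1 → 3 = D.
Latitude square 5; −1 → 4.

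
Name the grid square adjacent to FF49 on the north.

FG40

Latitude square 9; +1 → 10, wraps to 0, carry into field.
Latitude field F = 5; +1 → 6 = G.
The longitude characters are unchanged.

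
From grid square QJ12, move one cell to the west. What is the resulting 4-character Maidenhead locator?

QJ02

Longitude square 1; −1 → 0.
The latitude characters are unchanged.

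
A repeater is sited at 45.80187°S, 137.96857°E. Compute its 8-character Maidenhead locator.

PE84xe67

Add 180° to longitude and 90° to latitude: 317.96857, 44.19813.
Field: lon ⌊317.96857/20⌋ = 15 → P; lat ⌊44.19813/10⌋ = 4 → E.
Square: lon ⌊17.96857/2⌋ = 8; lat ⌊4.19813/1⌋ = 4.
Subsquare: lon ⌊1.96857/0.0833333⌋ = 23 → x; lat ⌊0.19813/0.0416667⌋ = 4 → e.
Extended square: lon ⌊0.05190/0.00833333⌋ = 6; lat ⌊0.03146/0.00416667⌋ = 7.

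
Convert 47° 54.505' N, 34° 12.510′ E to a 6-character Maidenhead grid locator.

Add 180° to longitude and 90° to latitude: 214.2085, 137.9084.
Field: 214.2085/20 → 10 → K, 137.9084/10 → 13 → N; chars KN.
Square: 14.2085/2 → 7, 7.9084/1 → 7; chars 77.
Subsquare: 0.2085/0.0833333 → 2 → c, 0.9084/0.0416667 → 21 → v; chars cv.

KN77cv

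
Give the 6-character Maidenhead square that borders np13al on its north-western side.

Longitude subsquare a = 0; −1 → -1, wraps to 23 = x, carry into square.
Longitude square 1; −1 → 0.
Latitude subsquare l = 11; +1 → 12 = m.

NP03xm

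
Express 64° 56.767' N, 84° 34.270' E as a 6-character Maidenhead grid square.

NP24gw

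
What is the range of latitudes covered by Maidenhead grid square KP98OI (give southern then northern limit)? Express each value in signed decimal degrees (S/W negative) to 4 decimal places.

68.3333, 68.3750

Field K=10, P=15: +10·20° lon, +15·10° lat → SW at lon 20°, lat 60°.
Square 9, 8: +9·2° lon, +8·1° lat → SW at lon 38°, lat 68°.
Subsquare o=14, i=8: +14·0.0833333° lon, +8·0.0416667° lat → SW at lon 39.1667°, lat 68.3333°.
Cell spans 0.0833333° lon × 0.0416667° lat.
south 68.3333, north 68.3750.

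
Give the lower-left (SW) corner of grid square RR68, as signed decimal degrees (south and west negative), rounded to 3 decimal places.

88.000, 172.000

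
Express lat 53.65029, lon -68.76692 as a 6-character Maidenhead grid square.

FO53op

Add 180° to longitude and 90° to latitude: 111.2331, 143.6503.
Field (20°×10°, letters A–R): 111.2331/20 → 5 → F, 143.6503/10 → 14 → O; chars FO.
Square (2°×1°, digits 0–9): 11.2331/2 → 5, 3.6503/1 → 3; chars 53.
Subsquare (5′×2.5′, letters a–x): 1.2331/0.0833333 → 14 → o, 0.6503/0.0416667 → 15 → p; chars op.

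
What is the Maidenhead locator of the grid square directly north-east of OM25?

Longitude square 2; +1 → 3.
Latitude square 5; +1 → 6.

OM36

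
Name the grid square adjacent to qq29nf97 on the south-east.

Longitude extended square 9; +1 → 10, wraps to 0, carry into subsquare.
Longitude subsquare n = 13; +1 → 14 = o.
Latitude extended square 7; −1 → 6.

QQ29of06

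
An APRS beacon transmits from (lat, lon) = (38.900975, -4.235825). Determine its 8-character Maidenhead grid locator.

IM78vv16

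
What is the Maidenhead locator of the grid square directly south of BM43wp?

Latitude subsquare p = 15; −1 → 14 = o.
The longitude characters are unchanged.

BM43wo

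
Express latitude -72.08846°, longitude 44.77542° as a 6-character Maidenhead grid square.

Add 180° to longitude and 90° to latitude: 224.7754, 17.9115.
Field: 224.7754/20 → 11 → L, 17.9115/10 → 1 → B; chars LB.
Square: 4.7754/2 → 2, 7.9115/1 → 7; chars 27.
Subsquare: 0.7754/0.0833333 → 9 → j, 0.9115/0.0416667 → 21 → v; chars jv.

LB27jv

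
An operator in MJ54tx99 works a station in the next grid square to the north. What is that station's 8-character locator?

MJ55ta90

Latitude extended square 9; +1 → 10, wraps to 0, carry into subsquare.
Latitude subsquare x = 23; +1 → 24, wraps to 0 = a, carry into square.
Latitude square 4; +1 → 5.
The longitude characters are unchanged.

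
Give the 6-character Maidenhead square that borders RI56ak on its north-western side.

RI46xl

Longitude subsquare a = 0; −1 → -1, wraps to 23 = x, carry into square.
Longitude square 5; −1 → 4.
Latitude subsquare k = 10; +1 → 11 = l.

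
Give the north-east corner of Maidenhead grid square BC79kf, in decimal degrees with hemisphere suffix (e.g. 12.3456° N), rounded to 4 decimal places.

Field B=1, C=2: +1·20° lon, +2·10° lat → SW at lon -160°, lat -70°.
Square 7, 9: +7·2° lon, +9·1° lat → SW at lon -146°, lat -61°.
Subsquare k=10, f=5: +10·0.0833333° lon, +5·0.0416667° lat → SW at lon -145.167°, lat -60.7917°.
Cell spans 0.0833333° lon × 0.0416667° lat. NE corner is SW corner plus one full cell.
latitude 60.7500° S, longitude 145.0833° W.

60.7500° S, 145.0833° W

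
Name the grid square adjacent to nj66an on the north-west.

Longitude subsquare a = 0; −1 → -1, wraps to 23 = x, carry into square.
Longitude square 6; −1 → 5.
Latitude subsquare n = 13; +1 → 14 = o.

NJ56xo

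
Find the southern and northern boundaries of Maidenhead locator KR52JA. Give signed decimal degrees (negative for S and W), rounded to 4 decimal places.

82.0000, 82.0417

Field K=10, R=17: +10·20° lon, +17·10° lat → SW at lon 20°, lat 80°.
Square 5, 2: +5·2° lon, +2·1° lat → SW at lon 30°, lat 82°.
Subsquare j=9, a=0: +9·0.0833333° lon, +0·0.0416667° lat → SW at lon 30.75°, lat 82°.
Cell spans 0.0833333° lon × 0.0416667° lat.
south 82.0000, north 82.0417.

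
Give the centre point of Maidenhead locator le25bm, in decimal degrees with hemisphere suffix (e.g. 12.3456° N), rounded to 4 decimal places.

44.4792° S, 44.1250° E

Field L=11, E=4: +11·20° lon, +4·10° lat → SW at lon 40°, lat -50°.
Square 2, 5: +2·2° lon, +5·1° lat → SW at lon 44°, lat -45°.
Subsquare b=1, m=12: +1·0.0833333° lon, +12·0.0416667° lat → SW at lon 44.0833°, lat -44.5°.
Cell spans 0.0833333° lon × 0.0416667° lat. Centre is SW corner plus half of each.
latitude 44.4792° S, longitude 44.1250° E.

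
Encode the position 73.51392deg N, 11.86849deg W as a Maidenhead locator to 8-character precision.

IQ43bm53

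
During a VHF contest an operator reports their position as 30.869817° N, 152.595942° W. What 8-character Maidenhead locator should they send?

BM30qu88

Add 180° to longitude and 90° to latitude: 27.40406, 120.86982.
Field: lon ⌊27.40406/20⌋ = 1 → B; lat ⌊120.86982/10⌋ = 12 → M.
Square: lon ⌊7.40406/2⌋ = 3; lat ⌊0.86982/1⌋ = 0.
Subsquare: lon ⌊1.40406/0.0833333⌋ = 16 → q; lat ⌊0.86982/0.0416667⌋ = 20 → u.
Extended square: lon ⌊0.07072/0.00833333⌋ = 8; lat ⌊0.03648/0.00416667⌋ = 8.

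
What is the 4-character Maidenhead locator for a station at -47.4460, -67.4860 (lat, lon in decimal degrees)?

FE62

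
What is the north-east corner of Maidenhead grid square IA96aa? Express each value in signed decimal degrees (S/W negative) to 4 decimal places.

Field I=8, A=0: +8·20° lon, +0·10° lat → SW at lon -20°, lat -90°.
Square 9, 6: +9·2° lon, +6·1° lat → SW at lon -2°, lat -84°.
Subsquare a=0, a=0: +0·0.0833333° lon, +0·0.0416667° lat → SW at lon -2°, lat -84°.
Cell spans 0.0833333° lon × 0.0416667° lat. NE corner is SW corner plus one full cell.
latitude -83.9583, longitude -1.9167.

-83.9583, -1.9167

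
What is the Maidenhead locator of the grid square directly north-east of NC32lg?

NC32mh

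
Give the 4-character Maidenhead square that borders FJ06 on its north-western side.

EJ97

Longitude square 0; −1 → -1, wraps to 9, carry into field.
Longitude field F = 5; −1 → 4 = E.
Latitude square 6; +1 → 7.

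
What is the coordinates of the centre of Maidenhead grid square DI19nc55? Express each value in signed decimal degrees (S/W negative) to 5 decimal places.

Field D=3, I=8: +3·20° lon, +8·10° lat → SW at lon -120°, lat -10°.
Square 1, 9: +1·2° lon, +9·1° lat → SW at lon -118°, lat -1°.
Subsquare n=13, c=2: +13·0.0833333° lon, +2·0.0416667° lat → SW at lon -116.917°, lat -0.916667°.
Extended square 5, 5: +5·0.00833333° lon, +5·0.00416667° lat → SW at lon -116.875°, lat -0.895833°.
Cell spans 0.00833333° lon × 0.00416667° lat. Centre is SW corner plus half of each.
latitude -0.89375, longitude -116.87083.

-0.89375, -116.87083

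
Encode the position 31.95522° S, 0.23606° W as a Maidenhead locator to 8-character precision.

Offset from 180°W / 90°S: lon 179.76394°, lat 58.04478°.
Field: lon ⌊179.76394/20⌋ = 8 → I; lat ⌊58.04478/10⌋ = 5 → F.
Square: lon ⌊19.76394/2⌋ = 9; lat ⌊8.04478/1⌋ = 8.
Subsquare: lon ⌊1.76394/0.0833333⌋ = 21 → v; lat ⌊0.04478/0.0416667⌋ = 1 → b.
Extended square: lon ⌊0.01394/0.00833333⌋ = 1; lat ⌊0.00311/0.00416667⌋ = 0.

IF98vb10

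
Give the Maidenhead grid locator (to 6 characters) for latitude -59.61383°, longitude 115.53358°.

Add 180° to longitude and 90° to latitude: 295.5336, 30.3862.
Field: 295.5336/20 → 14 → O, 30.3862/10 → 3 → D; chars OD.
Square: 15.5336/2 → 7, 0.3862/1 → 0; chars 70.
Subsquare: 1.5336/0.0833333 → 18 → s, 0.3862/0.0416667 → 9 → j; chars sj.

OD70sj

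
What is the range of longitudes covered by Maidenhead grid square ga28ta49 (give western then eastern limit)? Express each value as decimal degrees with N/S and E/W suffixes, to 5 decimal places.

Field G=6, A=0: +6·20° lon, +0·10° lat → SW at lon -60°, lat -90°.
Square 2, 8: +2·2° lon, +8·1° lat → SW at lon -56°, lat -82°.
Subsquare t=19, a=0: +19·0.0833333° lon, +0·0.0416667° lat → SW at lon -54.4167°, lat -82°.
Extended square 4, 9: +4·0.00833333° lon, +9·0.00416667° lat → SW at lon -54.3833°, lat -81.9625°.
Cell spans 0.00833333° lon × 0.00416667° lat.
west 54.38333° W, east 54.37500° W.

54.38333° W, 54.37500° W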